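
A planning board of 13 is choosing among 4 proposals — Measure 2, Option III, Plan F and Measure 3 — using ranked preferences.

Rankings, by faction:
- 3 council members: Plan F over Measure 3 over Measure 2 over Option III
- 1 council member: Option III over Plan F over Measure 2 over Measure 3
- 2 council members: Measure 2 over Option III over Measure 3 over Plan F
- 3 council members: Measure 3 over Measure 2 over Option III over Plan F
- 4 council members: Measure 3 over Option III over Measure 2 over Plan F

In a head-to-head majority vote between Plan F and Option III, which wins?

Option III

Ballots ranking Plan F above Option III: 3.
Ballots ranking Option III above Plan F: 13 − 3 = 10.
Option III wins the head-to-head 10–3.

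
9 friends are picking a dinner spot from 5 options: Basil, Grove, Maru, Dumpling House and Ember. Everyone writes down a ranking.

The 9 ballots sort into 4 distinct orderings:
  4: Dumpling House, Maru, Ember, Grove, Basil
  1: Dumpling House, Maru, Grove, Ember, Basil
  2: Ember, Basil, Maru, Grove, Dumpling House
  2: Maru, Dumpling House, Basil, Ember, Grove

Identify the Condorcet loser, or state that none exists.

Head-to-head results (9 friends):
Basil vs Grove: Basil is ranked higher on 2+2 = 4 ballots, Grove on 5. Grove wins 5–4.
Basil vs Maru: Maru wins 7–2.
Basil vs Dumpling House: Basil is ranked higher on 2 ballots, Dumpling House on 7. Dumpling House wins 7–2.
Basil vs Ember: 2 for Basil, 7 for Ember — Ember by 7–2.
Grove vs Maru: 0 to 9, Maru.
Grove vs Dumpling House: Dumpling House wins 7–2.
Grove vs Ember: Grove preferred on 1 ballot; Ember wins 8–1.
Maru–Dumpling House: Dumpling House 5–4.
Maru vs Ember: Maru is ranked higher on 4+1+2 = 7 ballots, Ember on 2. Maru wins 7–2.
Dumpling House vs Ember: 4+1+2 = 7 for Dumpling House, 2 for Ember — Dumpling House by 7–2.
Basil is beaten in every head-to-head and is the Condorcet loser.

Basil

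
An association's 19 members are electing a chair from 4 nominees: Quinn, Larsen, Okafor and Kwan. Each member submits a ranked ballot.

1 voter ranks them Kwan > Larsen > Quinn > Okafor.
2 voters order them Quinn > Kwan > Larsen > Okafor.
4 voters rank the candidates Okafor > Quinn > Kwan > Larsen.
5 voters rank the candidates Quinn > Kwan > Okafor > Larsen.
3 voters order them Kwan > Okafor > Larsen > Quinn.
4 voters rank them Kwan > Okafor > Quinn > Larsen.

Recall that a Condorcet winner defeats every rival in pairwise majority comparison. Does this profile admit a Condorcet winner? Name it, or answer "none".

Check each pair by majority over 19 ballots:
Quinn vs Larsen: 15 to 4, Quinn.
Quinn vs Okafor: Okafor wins 11–8.
Quinn–Kwan: Quinn 11–8.
Larsen vs Okafor: Larsen preferred on 1+2 = 3 ballots; Okafor wins 16–3.
Larsen vs Kwan: 0 for Larsen, 19 for Kwan — Kwan by 19–0.
Okafor vs Kwan: Okafor is ranked higher on 4 ballots, Kwan on 15. Kwan wins 15–4.
Each candidate drops at least one matchup (Quinn loses to Okafor; Larsen loses to Quinn; Okafor loses to Kwan; Kwan loses to Quinn); the cycle Quinn beats Kwan beats Okafor beats Quinn rules out a Condorcet winner.

none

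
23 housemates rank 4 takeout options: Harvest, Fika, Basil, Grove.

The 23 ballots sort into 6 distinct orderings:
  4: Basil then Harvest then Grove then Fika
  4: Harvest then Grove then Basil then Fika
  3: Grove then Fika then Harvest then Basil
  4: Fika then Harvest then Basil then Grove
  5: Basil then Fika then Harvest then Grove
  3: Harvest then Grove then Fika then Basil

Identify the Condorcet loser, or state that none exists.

Pairwise majorities:
Harvest–Fika: Fika 12–11.
Harvest vs Basil: Harvest wins 14–9.
Harvest–Grove: Harvest 20–3.
Fika vs Basil: Basil, 13–10.
Fika vs Grove: Fika preferred on 4+5 = 9 ballots; Grove wins 14–9.
Basil vs Grove: 13 to 10, Basil.
Each restaurant has at least one pairwise win (Harvest beats Basil; Fika beats Harvest; Basil beats Fika; Grove beats Fika) — no Condorcet loser.

none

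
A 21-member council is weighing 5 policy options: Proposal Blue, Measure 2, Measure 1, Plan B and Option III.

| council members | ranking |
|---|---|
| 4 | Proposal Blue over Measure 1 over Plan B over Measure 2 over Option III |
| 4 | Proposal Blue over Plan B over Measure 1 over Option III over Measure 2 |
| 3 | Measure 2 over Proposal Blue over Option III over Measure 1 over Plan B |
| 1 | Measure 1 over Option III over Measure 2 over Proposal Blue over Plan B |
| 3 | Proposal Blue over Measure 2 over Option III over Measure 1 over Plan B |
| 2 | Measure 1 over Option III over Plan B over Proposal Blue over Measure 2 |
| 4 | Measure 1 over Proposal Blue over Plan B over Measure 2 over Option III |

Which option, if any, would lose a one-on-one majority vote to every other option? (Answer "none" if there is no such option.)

Pairwise majorities:
Proposal Blue vs Measure 2: Proposal Blue preferred on 4+4+3+2+4 = 17 ballots; Proposal Blue wins 17–4.
Proposal Blue vs Measure 1: 14 to 7, Proposal Blue.
Proposal Blue vs Plan B: Proposal Blue wins 19–2.
Proposal Blue vs Option III: Proposal Blue, 18–3.
Measure 2 vs Measure 1: Measure 2 preferred on 3+3 = 6 ballots; Measure 1 wins 15–6.
Measure 2–Plan B: Plan B 14–7.
Measure 2 vs Option III: Measure 2, 14–7.
Measure 1–Plan B: Measure 1 17–4.
Measure 1 vs Option III: Measure 1, 15–6.
Plan B vs Option III: Plan B, 12–9.
Only Option III has no wins; Option III is the Condorcet loser.

Option III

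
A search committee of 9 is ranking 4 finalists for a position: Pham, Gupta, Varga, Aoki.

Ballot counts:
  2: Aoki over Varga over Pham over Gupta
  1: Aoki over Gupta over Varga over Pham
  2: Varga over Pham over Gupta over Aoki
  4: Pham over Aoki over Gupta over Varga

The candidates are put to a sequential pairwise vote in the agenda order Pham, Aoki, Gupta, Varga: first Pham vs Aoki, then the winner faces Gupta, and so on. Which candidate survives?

Varga

Round 1: Pham vs Aoki — 6–3, Pham advances.
Round 2: Pham vs Gupta — 8–1, Pham advances.
Round 3: Pham vs Varga — 4–5, Varga advances.
The agenda winner is Varga.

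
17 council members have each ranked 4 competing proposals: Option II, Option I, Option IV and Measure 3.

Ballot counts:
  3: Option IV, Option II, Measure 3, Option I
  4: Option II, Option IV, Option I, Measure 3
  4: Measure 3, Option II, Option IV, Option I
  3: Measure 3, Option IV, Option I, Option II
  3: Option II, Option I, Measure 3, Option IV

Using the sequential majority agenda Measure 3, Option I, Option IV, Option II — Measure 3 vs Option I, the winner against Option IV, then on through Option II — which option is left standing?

Option II

Round 1: Measure 3 vs Option I — 10–7, Measure 3 advances.
Round 2: Measure 3 vs Option IV — 10–7, Measure 3 advances.
Round 3: Measure 3 vs Option II — 7–10, Option II advances.
Option II survives the agenda.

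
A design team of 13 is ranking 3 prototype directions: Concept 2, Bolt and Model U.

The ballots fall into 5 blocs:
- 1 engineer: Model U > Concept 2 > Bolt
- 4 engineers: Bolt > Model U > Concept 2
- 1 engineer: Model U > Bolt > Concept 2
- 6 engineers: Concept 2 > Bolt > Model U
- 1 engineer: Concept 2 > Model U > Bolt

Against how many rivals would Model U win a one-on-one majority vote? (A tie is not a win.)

0

Model U against each rival (13 engineers):
Model U vs Concept 2: Concept 2, 7–6.
Model U vs Bolt: Bolt wins 10–3.
Model U beats no one; loses to Concept 2, Bolt — 0 pairwise wins.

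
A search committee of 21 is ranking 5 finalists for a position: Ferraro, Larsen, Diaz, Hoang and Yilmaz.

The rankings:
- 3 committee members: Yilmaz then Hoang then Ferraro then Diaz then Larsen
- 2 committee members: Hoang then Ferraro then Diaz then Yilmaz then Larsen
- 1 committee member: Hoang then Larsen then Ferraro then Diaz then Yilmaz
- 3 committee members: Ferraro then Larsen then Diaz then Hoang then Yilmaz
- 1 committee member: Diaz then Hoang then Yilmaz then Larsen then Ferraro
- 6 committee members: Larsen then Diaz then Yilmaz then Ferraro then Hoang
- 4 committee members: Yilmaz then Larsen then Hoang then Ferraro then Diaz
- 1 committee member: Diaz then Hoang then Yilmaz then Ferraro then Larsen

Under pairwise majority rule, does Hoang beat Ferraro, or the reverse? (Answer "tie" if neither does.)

Hoang

Ballots ranking Hoang above Ferraro: 3 + 2 + 1 + 1 + 4 + 1 = 12.
Ballots ranking Ferraro above Hoang: 21 − 12 = 9.
Hoang wins the head-to-head 12–9.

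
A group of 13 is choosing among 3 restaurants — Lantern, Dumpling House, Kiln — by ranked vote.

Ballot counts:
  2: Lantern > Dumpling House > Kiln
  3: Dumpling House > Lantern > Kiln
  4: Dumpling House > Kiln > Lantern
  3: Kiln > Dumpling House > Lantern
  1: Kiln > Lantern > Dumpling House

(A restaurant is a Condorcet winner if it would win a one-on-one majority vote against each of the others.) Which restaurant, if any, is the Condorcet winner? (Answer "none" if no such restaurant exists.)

Check each pair by majority over 13 ballots:
Lantern vs Dumpling House: 2+1 = 3 for Lantern, 10 for Dumpling House — Dumpling House by 10–3.
Lantern vs Kiln: 2+3 = 5 for Lantern, 8 for Kiln — Kiln by 8–5.
Dumpling House vs Kiln: Dumpling House preferred on 2+3+4 = 9 ballots; Dumpling House wins 9–4.
Dumpling House beats each of Lantern, Kiln — Dumpling House is the Condorcet winner.

Dumpling House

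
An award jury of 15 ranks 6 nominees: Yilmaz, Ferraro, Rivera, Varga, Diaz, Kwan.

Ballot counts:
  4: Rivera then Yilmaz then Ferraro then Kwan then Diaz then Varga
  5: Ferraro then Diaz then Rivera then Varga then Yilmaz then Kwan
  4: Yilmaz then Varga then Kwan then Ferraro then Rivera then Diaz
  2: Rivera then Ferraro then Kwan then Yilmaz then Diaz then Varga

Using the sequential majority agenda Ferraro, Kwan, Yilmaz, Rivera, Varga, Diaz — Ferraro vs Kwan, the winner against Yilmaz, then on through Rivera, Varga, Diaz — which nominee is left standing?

Round 1: Ferraro vs Kwan — 11–4, Ferraro advances.
Round 2: Ferraro vs Yilmaz — 7–8, Yilmaz advances.
Round 3: Yilmaz vs Rivera — 4–11, Rivera advances.
Round 4: Rivera vs Varga — 11–4, Rivera advances.
Round 5: Rivera vs Diaz — 10–5, Rivera advances.
The agenda winner is Rivera.

Rivera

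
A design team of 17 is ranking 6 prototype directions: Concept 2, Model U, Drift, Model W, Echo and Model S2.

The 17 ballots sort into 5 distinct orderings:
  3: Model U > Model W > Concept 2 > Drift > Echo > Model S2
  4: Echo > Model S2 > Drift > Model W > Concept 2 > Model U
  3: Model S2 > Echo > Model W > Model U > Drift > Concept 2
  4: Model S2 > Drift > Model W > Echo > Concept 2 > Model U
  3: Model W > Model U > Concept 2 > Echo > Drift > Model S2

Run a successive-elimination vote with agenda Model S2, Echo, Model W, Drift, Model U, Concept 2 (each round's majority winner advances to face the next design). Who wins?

Round 1: Model S2 vs Echo — 7–10, Echo advances.
Round 2: Echo vs Model W — 7–10, Model W advances.
Round 3: Model W vs Drift — 9–8, Model W advances.
Round 4: Model W vs Model U — 14–3, Model W advances.
Round 5: Model W vs Concept 2 — 17–0, Model W advances.
The agenda winner is Model W.

Model W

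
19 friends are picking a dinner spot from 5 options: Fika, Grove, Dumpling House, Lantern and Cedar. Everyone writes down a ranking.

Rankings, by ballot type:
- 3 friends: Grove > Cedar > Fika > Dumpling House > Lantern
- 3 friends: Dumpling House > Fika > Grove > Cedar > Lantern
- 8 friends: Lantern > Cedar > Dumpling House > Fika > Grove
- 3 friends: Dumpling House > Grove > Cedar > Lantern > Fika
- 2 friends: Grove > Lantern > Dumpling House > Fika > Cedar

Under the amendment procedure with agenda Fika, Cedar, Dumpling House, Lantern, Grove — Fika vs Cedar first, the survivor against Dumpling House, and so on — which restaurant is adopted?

Round 1: Fika vs Cedar — 5–14, Cedar advances.
Round 2: Cedar vs Dumpling House — 11–8, Cedar advances.
Round 3: Cedar vs Lantern — 9–10, Lantern advances.
Round 4: Lantern vs Grove — 8–11, Grove advances.
The agenda winner is Grove.

Grove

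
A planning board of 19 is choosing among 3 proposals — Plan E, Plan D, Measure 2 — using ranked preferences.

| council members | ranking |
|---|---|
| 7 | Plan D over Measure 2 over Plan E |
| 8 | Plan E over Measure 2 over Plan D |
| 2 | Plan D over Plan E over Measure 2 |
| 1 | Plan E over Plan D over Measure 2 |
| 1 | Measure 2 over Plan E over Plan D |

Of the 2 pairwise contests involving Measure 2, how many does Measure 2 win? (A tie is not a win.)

0

Measure 2 against each rival (19 council members):
Measure 2 vs Plan E: Measure 2 is ranked higher on 7+1 = 8 ballots, Plan E on 11. Plan E wins 11–8.
Measure 2–Plan D: Plan D 10–9.
Measure 2 beats no one; loses to Plan E, Plan D — 0 pairwise wins.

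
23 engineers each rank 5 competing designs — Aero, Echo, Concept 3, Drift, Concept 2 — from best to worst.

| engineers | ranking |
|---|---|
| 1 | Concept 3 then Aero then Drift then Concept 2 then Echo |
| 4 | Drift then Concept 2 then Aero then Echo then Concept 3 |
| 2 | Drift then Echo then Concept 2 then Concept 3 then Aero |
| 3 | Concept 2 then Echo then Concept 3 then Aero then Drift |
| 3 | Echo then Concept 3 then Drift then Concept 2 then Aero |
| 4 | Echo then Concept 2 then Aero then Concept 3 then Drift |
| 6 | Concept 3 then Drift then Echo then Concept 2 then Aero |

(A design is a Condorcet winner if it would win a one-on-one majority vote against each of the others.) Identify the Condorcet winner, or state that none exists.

Head-to-head results (23 engineers):
Aero vs Echo: 1+4 = 5 for Aero, 18 for Echo — Echo by 18–5.
Aero vs Concept 3: Aero is ranked higher on 4+4 = 8 ballots, Concept 3 on 15. Concept 3 wins 15–8.
Aero vs Drift: Aero is ranked higher on 1+3+4 = 8 ballots, Drift on 15. Drift wins 15–8.
Aero vs Concept 2: 1 to 22, Concept 2.
Echo vs Concept 3: Echo is ranked higher on 4+2+3+3+4 = 16 ballots, Concept 3 on 7. Echo wins 16–7.
Echo vs Drift: Echo is ranked higher on 3+3+4 = 10 ballots, Drift on 13. Drift wins 13–10.
Echo vs Concept 2: 2+3+4+6 = 15 for Echo, 8 for Concept 2 — Echo by 15–8.
Concept 3 vs Drift: 1+3+3+4+6 = 17 for Concept 3, 6 for Drift — Concept 3 by 17–6.
Concept 3 vs Concept 2: 10 to 13, Concept 2.
Drift vs Concept 2: Drift preferred on 1+4+2+3+6 = 16 ballots; Drift wins 16–7.
Every design loses at least once (Aero loses to Echo; Echo loses to Drift; Concept 3 loses to Echo; Drift loses to Concept 3; Concept 2 loses to Echo). The majority relation contains the cycle Echo → Concept 3 → Drift → Echo, so there is no Condorcet winner.

none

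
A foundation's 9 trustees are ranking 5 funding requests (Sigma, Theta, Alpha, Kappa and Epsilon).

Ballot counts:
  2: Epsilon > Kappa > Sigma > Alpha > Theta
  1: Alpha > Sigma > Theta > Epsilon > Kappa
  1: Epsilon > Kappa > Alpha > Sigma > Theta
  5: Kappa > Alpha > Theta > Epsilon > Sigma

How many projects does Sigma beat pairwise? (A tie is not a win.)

0

Sigma against each rival (9 reviewers):
Sigma vs Theta: Sigma is ranked higher on 2+1+1 = 4 ballots, Theta on 5. Theta wins 5–4.
Sigma vs Alpha: Alpha, 7–2.
Sigma vs Kappa: 1 to 8, Kappa.
Sigma vs Epsilon: Sigma is ranked higher on 1 ballot, Epsilon on 8. Epsilon wins 8–1.
Sigma beats no one; loses to Theta, Alpha, Kappa, Epsilon — 0 pairwise wins.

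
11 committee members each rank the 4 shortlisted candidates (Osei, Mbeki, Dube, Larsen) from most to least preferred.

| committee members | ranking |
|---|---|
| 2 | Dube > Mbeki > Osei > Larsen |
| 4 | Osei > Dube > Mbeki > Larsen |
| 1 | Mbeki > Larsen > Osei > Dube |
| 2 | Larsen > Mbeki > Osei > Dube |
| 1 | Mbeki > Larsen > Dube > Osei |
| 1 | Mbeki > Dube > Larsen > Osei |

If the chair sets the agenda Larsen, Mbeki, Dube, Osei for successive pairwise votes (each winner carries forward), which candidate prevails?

Osei

Round 1: Larsen vs Mbeki — 2–9, Mbeki advances.
Round 2: Mbeki vs Dube — 5–6, Dube advances.
Round 3: Dube vs Osei — 4–7, Osei advances.
The agenda winner is Osei.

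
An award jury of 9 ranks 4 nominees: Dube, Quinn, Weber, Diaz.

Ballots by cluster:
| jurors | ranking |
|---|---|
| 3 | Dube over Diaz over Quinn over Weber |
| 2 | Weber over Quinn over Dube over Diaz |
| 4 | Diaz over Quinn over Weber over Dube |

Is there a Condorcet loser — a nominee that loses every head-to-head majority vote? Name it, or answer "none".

none

Head-to-head results (9 jurors):
Dube vs Quinn: 3 for Dube, 6 for Quinn — Quinn by 6–3.
Dube vs Weber: Weber wins 6–3.
Dube vs Diaz: Dube wins 5–4.
Quinn vs Weber: Quinn, 7–2.
Quinn vs Diaz: Diaz, 7–2.
Weber vs Diaz: Diaz, 7–2.
Every nominee wins at least one matchup (Dube beats Diaz; Quinn beats Dube; Weber beats Dube; Diaz beats Quinn), so there is no Condorcet loser.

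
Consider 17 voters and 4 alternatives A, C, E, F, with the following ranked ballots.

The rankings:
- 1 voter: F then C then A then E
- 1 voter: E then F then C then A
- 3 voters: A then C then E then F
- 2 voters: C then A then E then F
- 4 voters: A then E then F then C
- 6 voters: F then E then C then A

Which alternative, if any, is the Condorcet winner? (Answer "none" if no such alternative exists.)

none

Head-to-head results (17 voters):
A vs C: 3+4 = 7 for A, 10 for C — C by 10–7.
A vs E: 10 to 7, A.
A vs F: 3+2+4 = 9 for A, 8 for F — A by 9–8.
C vs E: C preferred on 1+3+2 = 6 ballots; E wins 11–6.
C vs F: C preferred on 3+2 = 5 ballots; F wins 12–5.
E vs F: E is ranked higher on 1+3+2+4 = 10 ballots, F on 7. E wins 10–7.
Every alternative loses at least once (A loses to C; C loses to E; E loses to A; F loses to A). The majority relation contains the cycle A → E → C → A, so there is no Condorcet winner.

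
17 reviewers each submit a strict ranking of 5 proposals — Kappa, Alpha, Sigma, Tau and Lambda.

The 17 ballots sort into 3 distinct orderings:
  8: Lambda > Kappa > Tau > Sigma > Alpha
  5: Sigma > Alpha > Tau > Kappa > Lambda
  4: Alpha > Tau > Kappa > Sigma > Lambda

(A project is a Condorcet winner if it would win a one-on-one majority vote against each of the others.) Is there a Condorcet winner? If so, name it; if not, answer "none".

none

Head-to-head results (17 reviewers):
Kappa vs Alpha: Alpha, 9–8.
Kappa vs Sigma: Kappa, 12–5.
Kappa vs Tau: Kappa is ranked higher on 8 ballots, Tau on 9. Tau wins 9–8.
Kappa vs Lambda: 9 to 8, Kappa.
Alpha–Sigma: Sigma 13–4.
Alpha vs Tau: Alpha preferred on 5+4 = 9 ballots; Alpha wins 9–8.
Alpha vs Lambda: Alpha, 9–8.
Sigma–Tau: Tau 12–5.
Sigma vs Lambda: Sigma wins 9–8.
Tau vs Lambda: Tau wins 9–8.
Every project loses at least once (Kappa loses to Alpha; Alpha loses to Sigma; Sigma loses to Kappa; Tau loses to Alpha; Lambda loses to Kappa). The majority relation contains the cycle Kappa beats Sigma beats Alpha beats Kappa, so there is no Condorcet winner.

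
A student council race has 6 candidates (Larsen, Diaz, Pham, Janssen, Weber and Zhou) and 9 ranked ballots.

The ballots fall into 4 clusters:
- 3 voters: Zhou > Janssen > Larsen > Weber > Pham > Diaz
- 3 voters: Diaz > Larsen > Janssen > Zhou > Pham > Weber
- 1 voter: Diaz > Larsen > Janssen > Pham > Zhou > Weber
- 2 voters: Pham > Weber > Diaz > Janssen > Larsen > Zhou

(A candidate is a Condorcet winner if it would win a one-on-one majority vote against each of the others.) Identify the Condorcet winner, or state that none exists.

Pairwise majorities:
Larsen vs Diaz: 3 for Larsen, 6 for Diaz — Diaz by 6–3.
Larsen vs Pham: 3+3+1 = 7 for Larsen, 2 for Pham — Larsen by 7–2.
Larsen vs Janssen: Larsen is ranked higher on 3+1 = 4 ballots, Janssen on 5. Janssen wins 5–4.
Larsen vs Weber: 3+3+1 = 7 for Larsen, 2 for Weber — Larsen by 7–2.
Larsen vs Zhou: Larsen preferred on 3+1+2 = 6 ballots; Larsen wins 6–3.
Diaz vs Pham: 4 to 5, Pham.
Diaz vs Janssen: 3+1+2 = 6 for Diaz, 3 for Janssen — Diaz by 6–3.
Diaz vs Weber: Diaz preferred on 3+1 = 4 ballots; Weber wins 5–4.
Diaz vs Zhou: 3+1+2 = 6 for Diaz, 3 for Zhou — Diaz by 6–3.
Pham vs Janssen: 2 for Pham, 7 for Janssen — Janssen by 7–2.
Pham vs Weber: Pham is ranked higher on 3+1+2 = 6 ballots, Weber on 3. Pham wins 6–3.
Pham vs Zhou: 1+2 = 3 for Pham, 6 for Zhou — Zhou by 6–3.
Janssen vs Weber: 3+3+1 = 7 for Janssen, 2 for Weber — Janssen by 7–2.
Janssen vs Zhou: 3+1+2 = 6 for Janssen, 3 for Zhou — Janssen by 6–3.
Weber vs Zhou: 2 to 7, Zhou.
Every candidate loses at least once (Larsen loses to Diaz; Diaz loses to Pham; Pham loses to Larsen; Janssen loses to Diaz; Weber loses to Larsen; Zhou loses to Larsen). The majority relation contains the cycle Larsen > Pham > Diaz > Larsen, so there is no Condorcet winner.

none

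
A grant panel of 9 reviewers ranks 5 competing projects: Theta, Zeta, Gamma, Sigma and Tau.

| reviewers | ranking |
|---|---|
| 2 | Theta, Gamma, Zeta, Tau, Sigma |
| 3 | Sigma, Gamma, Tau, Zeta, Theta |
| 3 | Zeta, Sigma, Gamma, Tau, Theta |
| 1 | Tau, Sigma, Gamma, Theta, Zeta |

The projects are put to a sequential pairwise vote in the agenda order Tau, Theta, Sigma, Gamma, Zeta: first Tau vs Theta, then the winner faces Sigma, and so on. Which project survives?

Round 1: Tau vs Theta — 7–2, Tau advances.
Round 2: Tau vs Sigma — 3–6, Sigma advances.
Round 3: Sigma vs Gamma — 7–2, Sigma advances.
Round 4: Sigma vs Zeta — 4–5, Zeta advances.
Zeta survives the agenda.

Zeta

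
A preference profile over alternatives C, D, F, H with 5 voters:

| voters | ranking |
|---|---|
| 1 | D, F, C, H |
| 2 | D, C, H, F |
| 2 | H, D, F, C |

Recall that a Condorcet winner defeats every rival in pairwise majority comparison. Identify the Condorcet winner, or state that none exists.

Head-to-head results (5 voters):
C vs D: 0 for C, 5 for D — D by 5–0.
C vs F: C preferred on 2 ballots; F wins 3–2.
C vs H: C is ranked higher on 1+2 = 3 ballots, H on 2. C wins 3–2.
D vs F: D preferred on 1+2+2 = 5 ballots; D wins 5–0.
D vs H: D preferred on 1+2 = 3 ballots; D wins 3–2.
F vs H: 1 to 4, H.
D wins every pairwise contest, so D is the Condorcet winner.

D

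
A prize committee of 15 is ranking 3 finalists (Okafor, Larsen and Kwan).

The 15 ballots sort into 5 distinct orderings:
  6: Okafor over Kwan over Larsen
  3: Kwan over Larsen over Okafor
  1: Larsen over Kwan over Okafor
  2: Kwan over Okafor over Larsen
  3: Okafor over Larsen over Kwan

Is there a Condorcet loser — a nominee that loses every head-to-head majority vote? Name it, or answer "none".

Larsen

Head-to-head results (15 jurors):
Okafor vs Larsen: Okafor wins 11–4.
Okafor vs Kwan: Okafor, 9–6.
Larsen vs Kwan: Larsen preferred on 1+3 = 4 ballots; Kwan wins 11–4.
Larsen loses to every other nominee — it is the Condorcet loser.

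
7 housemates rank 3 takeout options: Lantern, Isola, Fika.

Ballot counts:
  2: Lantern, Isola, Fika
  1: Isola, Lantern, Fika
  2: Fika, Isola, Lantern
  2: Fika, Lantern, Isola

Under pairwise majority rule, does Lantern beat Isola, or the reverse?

Lantern

Ballots ranking Lantern above Isola: 2 + 2 = 4.
Ballots ranking Isola above Lantern: 7 − 4 = 3.
Lantern wins the head-to-head 4–3.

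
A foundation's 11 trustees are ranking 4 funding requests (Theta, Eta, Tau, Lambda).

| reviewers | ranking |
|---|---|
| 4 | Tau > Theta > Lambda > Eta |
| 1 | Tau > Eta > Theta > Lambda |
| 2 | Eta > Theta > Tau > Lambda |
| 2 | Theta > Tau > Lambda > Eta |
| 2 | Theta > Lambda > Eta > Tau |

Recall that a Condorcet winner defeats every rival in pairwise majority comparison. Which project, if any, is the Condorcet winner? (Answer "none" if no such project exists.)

Theta

Check each pair by majority over 11 ballots:
Theta vs Eta: 8 to 3, Theta.
Theta–Tau: Theta 6–5.
Theta–Lambda: Theta 11–0.
Eta vs Tau: 4 to 7, Tau.
Eta vs Lambda: Eta preferred on 1+2 = 3 ballots; Lambda wins 8–3.
Tau vs Lambda: Tau wins 9–2.
Only Theta has no losses; Theta is the Condorcet winner.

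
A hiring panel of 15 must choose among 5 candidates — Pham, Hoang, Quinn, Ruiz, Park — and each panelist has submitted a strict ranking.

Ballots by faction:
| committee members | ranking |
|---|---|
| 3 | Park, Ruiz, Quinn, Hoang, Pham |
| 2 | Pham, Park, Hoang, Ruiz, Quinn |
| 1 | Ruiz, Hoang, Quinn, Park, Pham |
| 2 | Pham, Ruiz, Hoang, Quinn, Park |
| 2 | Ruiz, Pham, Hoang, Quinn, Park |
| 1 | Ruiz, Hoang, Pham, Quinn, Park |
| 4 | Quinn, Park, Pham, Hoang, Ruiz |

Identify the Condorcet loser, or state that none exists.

Head-to-head results (15 committee members):
Pham vs Hoang: Pham preferred on 2+2+2+4 = 10 ballots; Pham wins 10–5.
Pham vs Quinn: Quinn, 8–7.
Pham vs Ruiz: Pham wins 8–7.
Pham vs Park: 7 to 8, Park.
Hoang vs Quinn: Hoang, 8–7.
Hoang vs Ruiz: Hoang is ranked higher on 2+4 = 6 ballots, Ruiz on 9. Ruiz wins 9–6.
Hoang vs Park: Park, 9–6.
Quinn vs Ruiz: Quinn preferred on 4 ballots; Ruiz wins 11–4.
Quinn vs Park: 10 to 5, Quinn.
Ruiz vs Park: Park wins 9–6.
No candidate is winless: Pham beats Hoang; Hoang beats Quinn; Quinn beats Pham; Ruiz beats Hoang; Park beats Pham. There is no Condorcet loser.

none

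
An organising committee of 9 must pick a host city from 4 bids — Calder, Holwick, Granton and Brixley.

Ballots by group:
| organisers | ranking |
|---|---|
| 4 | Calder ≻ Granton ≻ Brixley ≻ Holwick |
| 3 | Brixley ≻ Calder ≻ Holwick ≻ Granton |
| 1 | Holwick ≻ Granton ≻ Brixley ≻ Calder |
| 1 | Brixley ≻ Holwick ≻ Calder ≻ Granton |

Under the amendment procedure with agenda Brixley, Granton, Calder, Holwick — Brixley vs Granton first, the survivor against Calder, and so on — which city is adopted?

Calder

Round 1: Brixley vs Granton — 4–5, Granton advances.
Round 2: Granton vs Calder — 1–8, Calder advances.
Round 3: Calder vs Holwick — 7–2, Calder advances.
Calder survives the agenda.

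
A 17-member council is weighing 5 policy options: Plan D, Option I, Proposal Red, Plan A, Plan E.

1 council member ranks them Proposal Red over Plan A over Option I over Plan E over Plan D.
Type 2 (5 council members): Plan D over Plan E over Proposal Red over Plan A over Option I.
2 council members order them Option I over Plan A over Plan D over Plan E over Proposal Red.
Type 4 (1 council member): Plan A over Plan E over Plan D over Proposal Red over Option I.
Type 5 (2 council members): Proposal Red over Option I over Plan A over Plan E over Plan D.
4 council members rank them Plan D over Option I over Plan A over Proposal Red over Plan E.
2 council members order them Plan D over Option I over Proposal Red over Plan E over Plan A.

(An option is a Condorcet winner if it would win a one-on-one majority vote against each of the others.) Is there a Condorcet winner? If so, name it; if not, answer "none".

Plan D

Pairwise majorities:
Plan D vs Option I: 12 to 5, Plan D.
Plan D vs Proposal Red: Plan D is ranked higher on 5+2+1+4+2 = 14 ballots, Proposal Red on 3. Plan D wins 14–3.
Plan D vs Plan A: Plan D is ranked higher on 5+4+2 = 11 ballots, Plan A on 6. Plan D wins 11–6.
Plan D vs Plan E: 13 to 4, Plan D.
Option I vs Proposal Red: Option I preferred on 2+4+2 = 8 ballots; Proposal Red wins 9–8.
Option I vs Plan A: Option I preferred on 2+2+4+2 = 10 ballots; Option I wins 10–7.
Option I vs Plan E: Option I preferred on 1+2+2+4+2 = 11 ballots; Option I wins 11–6.
Proposal Red vs Plan A: Proposal Red preferred on 1+5+2+2 = 10 ballots; Proposal Red wins 10–7.
Proposal Red vs Plan E: Proposal Red is ranked higher on 1+2+4+2 = 9 ballots, Plan E on 8. Proposal Red wins 9–8.
Plan A vs Plan E: 10 to 7, Plan A.
Plan D defeats every rival head-to-head and is the Condorcet winner.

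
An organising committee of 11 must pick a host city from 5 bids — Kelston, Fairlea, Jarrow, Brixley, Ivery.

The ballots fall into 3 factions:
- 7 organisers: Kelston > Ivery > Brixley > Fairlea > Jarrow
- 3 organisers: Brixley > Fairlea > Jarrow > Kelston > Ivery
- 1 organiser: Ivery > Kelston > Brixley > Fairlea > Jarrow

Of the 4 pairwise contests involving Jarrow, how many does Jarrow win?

Jarrow against each rival (11 organisers):
Jarrow vs Kelston: 3 to 8, Kelston.
Jarrow–Fairlea: Fairlea 11–0.
Jarrow vs Brixley: Jarrow preferred on 0 ballots; Brixley wins 11–0.
Jarrow vs Ivery: Jarrow is ranked higher on 3 ballots, Ivery on 8. Ivery wins 8–3.
Jarrow beats no one; loses to Kelston, Fairlea, Brixley, Ivery — 0 pairwise wins.

0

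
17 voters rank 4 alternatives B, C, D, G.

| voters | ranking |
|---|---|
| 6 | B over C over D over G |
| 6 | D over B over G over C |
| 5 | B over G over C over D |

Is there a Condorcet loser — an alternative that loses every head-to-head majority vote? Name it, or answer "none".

Pairwise majorities:
B vs C: 6+6+5 = 17 for B, 0 for C — B by 17–0.
B vs D: B, 11–6.
B–G: B 17–0.
C–D: C 11–6.
C vs G: G, 11–6.
D vs G: D wins 12–5.
No alternative is winless: B beats C; C beats D; D beats G; G beats C. There is no Condorcet loser.

none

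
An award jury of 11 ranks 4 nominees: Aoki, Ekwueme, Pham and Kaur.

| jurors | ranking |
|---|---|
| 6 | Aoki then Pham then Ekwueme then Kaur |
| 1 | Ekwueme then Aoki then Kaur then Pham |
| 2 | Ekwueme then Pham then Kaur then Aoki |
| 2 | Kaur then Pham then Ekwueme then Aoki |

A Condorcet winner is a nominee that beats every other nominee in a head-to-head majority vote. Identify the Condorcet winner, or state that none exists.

Head-to-head results (11 jurors):
Aoki–Ekwueme: Aoki 6–5.
Aoki–Pham: Aoki 7–4.
Aoki–Kaur: Aoki 7–4.
Ekwueme vs Pham: Pham wins 8–3.
Ekwueme vs Kaur: Ekwueme wins 9–2.
Pham vs Kaur: Pham wins 8–3.
Aoki defeats every rival head-to-head and is the Condorcet winner.

Aoki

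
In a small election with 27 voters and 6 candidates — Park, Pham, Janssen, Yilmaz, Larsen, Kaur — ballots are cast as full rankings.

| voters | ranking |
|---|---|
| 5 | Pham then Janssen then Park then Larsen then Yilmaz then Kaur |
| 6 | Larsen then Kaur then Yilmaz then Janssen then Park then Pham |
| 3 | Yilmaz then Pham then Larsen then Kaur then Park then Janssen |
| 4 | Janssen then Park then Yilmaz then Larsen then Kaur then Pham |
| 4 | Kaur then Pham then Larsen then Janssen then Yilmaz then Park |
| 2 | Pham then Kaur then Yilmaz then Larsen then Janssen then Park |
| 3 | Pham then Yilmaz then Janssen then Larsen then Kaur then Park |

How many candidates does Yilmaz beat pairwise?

3

Yilmaz against each rival (27 voters):
Yilmaz–Park: Yilmaz 18–9.
Yilmaz vs Pham: 13 to 14, Pham.
Yilmaz–Janssen: Yilmaz 14–13.
Yilmaz vs Larsen: 3+4+2+3 = 12 for Yilmaz, 15 for Larsen — Larsen by 15–12.
Yilmaz–Kaur: Yilmaz 15–12.
Yilmaz beats Park, Janssen, Kaur; loses to Pham, Larsen — 3 pairwise wins.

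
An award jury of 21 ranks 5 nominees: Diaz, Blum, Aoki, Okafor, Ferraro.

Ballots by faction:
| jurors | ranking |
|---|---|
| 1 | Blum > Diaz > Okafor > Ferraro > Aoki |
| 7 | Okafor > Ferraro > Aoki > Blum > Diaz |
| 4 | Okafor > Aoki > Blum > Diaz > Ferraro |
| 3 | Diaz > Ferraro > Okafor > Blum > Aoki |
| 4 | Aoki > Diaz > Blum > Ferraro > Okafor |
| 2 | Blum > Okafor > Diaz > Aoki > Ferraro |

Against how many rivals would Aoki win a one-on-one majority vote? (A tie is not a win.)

Aoki against each rival (21 jurors):
Aoki vs Diaz: 7+4+4 = 15 for Aoki, 6 for Diaz — Aoki by 15–6.
Aoki vs Blum: 15 to 6, Aoki.
Aoki vs Okafor: Okafor wins 17–4.
Aoki vs Ferraro: 10 to 11, Ferraro.
Aoki beats Diaz, Blum; loses to Okafor, Ferraro — 2 pairwise wins.

2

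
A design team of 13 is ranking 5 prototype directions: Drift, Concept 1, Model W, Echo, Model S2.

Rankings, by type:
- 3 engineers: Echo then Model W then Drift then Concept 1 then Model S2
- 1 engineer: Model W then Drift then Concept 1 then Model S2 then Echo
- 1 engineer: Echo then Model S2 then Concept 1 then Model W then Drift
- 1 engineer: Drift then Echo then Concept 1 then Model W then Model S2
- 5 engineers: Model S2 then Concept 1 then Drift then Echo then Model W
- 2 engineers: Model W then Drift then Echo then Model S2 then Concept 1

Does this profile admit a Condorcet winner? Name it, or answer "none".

Head-to-head results (13 engineers):
Drift vs Concept 1: Drift wins 7–6.
Drift vs Model W: Model W wins 7–6.
Drift vs Echo: Drift, 9–4.
Drift–Model S2: Drift 7–6.
Concept 1–Model W: Concept 1 7–6.
Concept 1 vs Echo: Echo wins 7–6.
Concept 1 vs Model S2: Model S2, 8–5.
Model W vs Echo: Echo, 10–3.
Model W vs Model S2: Model W, 7–6.
Echo vs Model S2: Echo, 7–6.
Every design loses at least once (Drift loses to Model W; Concept 1 loses to Drift; Model W loses to Concept 1; Echo loses to Drift; Model S2 loses to Drift). The majority relation contains the cycle Drift → Concept 1 → Model W → Drift, so there is no Condorcet winner.

none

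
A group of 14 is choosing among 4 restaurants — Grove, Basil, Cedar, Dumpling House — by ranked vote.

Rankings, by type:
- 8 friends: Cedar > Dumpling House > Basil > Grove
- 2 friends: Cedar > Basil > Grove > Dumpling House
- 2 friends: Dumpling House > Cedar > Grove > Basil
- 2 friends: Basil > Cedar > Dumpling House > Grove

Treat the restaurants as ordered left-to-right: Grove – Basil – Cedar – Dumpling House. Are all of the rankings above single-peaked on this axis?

Axis positions: Grove=1, Basil=2, Cedar=3, Dumpling House=4.
Type 1 (peak Cedar at position 3): ranking walks positions 3-4-2-1, expanding outward from the peak — single-peaked.
Type 2 (peak Cedar at position 3): ranking walks positions 3-2-1-4, expanding outward from the peak — single-peaked.
Type 3: ranking walks positions 4-3-1-2; Grove is ranked above Basil even though Basil lies between Grove and the peak Dumpling House on the axis — preferences dip and rise again. Not single-peaked.
Type 4 (peak Basil at position 2): ranking walks positions 2-3-4-1, expanding outward from the peak — single-peaked.
Type 3 violates single-peakedness, so the profile is not single-peaked on this axis.

no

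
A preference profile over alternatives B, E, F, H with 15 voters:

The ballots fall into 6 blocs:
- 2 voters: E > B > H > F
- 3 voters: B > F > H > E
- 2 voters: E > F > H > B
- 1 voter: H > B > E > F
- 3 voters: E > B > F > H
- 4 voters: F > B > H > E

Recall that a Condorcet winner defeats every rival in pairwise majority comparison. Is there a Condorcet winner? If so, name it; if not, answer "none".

B

Head-to-head results (15 voters):
B vs E: 3+1+4 = 8 for B, 7 for E — B by 8–7.
B vs F: 9 to 6, B.
B vs H: 12 to 3, B.
E vs F: E is ranked higher on 2+2+1+3 = 8 ballots, F on 7. E wins 8–7.
E vs H: 7 to 8, H.
F vs H: F is ranked higher on 3+2+3+4 = 12 ballots, H on 3. F wins 12–3.
B wins every pairwise contest, so B is the Condorcet winner.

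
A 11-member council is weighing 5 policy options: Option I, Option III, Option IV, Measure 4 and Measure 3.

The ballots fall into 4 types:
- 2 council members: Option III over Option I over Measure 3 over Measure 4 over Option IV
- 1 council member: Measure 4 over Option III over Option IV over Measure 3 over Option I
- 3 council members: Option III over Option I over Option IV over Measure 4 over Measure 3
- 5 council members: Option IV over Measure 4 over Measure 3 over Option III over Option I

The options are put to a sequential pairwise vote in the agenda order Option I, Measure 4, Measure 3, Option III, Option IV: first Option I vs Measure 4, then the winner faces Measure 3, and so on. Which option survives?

Round 1: Option I vs Measure 4 — 5–6, Measure 4 advances.
Round 2: Measure 4 vs Measure 3 — 9–2, Measure 4 advances.
Round 3: Measure 4 vs Option III — 6–5, Measure 4 advances.
Round 4: Measure 4 vs Option IV — 3–8, Option IV advances.
Option IV survives the agenda.

Option IV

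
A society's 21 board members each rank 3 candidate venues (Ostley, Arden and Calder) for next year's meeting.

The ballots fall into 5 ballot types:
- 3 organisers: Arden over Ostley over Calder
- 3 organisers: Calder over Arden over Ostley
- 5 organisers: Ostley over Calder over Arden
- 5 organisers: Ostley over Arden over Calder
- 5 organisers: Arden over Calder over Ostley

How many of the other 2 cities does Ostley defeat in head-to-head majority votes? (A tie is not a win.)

1

Ostley against each rival (21 organisers):
Ostley vs Arden: Arden, 11–10.
Ostley–Calder: Ostley 13–8.
Ostley beats Calder; loses to Arden — 1 pairwise win.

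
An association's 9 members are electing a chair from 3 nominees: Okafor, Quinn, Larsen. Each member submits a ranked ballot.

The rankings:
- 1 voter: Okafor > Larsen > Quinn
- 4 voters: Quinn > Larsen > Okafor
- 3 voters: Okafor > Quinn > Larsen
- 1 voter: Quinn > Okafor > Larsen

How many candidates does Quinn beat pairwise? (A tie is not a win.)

2

Quinn against each rival (9 voters):
Quinn vs Okafor: Quinn, 5–4.
Quinn vs Larsen: Quinn, 8–1.
Quinn beats Okafor, Larsen — 2 pairwise wins.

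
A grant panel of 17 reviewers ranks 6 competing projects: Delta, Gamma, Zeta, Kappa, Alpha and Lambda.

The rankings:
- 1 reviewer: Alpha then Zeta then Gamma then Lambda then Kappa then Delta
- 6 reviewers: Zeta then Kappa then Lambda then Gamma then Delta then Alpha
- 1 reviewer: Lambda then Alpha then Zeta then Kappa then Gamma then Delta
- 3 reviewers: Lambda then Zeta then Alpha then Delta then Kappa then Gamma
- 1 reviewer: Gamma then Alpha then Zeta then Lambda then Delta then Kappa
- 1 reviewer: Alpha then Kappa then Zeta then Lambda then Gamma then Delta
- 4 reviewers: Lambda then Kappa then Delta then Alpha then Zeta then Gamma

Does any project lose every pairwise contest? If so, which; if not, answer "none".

Pairwise majorities:
Delta vs Gamma: Gamma, 10–7.
Delta vs Zeta: 4 for Delta, 13 for Zeta — Zeta by 13–4.
Delta–Kappa: Kappa 13–4.
Delta vs Alpha: 10 to 7, Delta.
Delta vs Lambda: Delta is ranked higher on 0 ballots, Lambda on 17. Lambda wins 17–0.
Gamma vs Zeta: Zeta wins 16–1.
Gamma vs Kappa: 2 to 15, Kappa.
Gamma vs Alpha: Alpha, 10–7.
Gamma vs Lambda: 2 to 15, Lambda.
Zeta vs Kappa: 1+6+1+3+1 = 12 for Zeta, 5 for Kappa — Zeta by 12–5.
Zeta vs Alpha: Zeta preferred on 6+3 = 9 ballots; Zeta wins 9–8.
Zeta vs Lambda: Zeta preferred on 1+6+1+1 = 9 ballots; Zeta wins 9–8.
Kappa vs Alpha: Kappa preferred on 6+4 = 10 ballots; Kappa wins 10–7.
Kappa vs Lambda: Lambda, 10–7.
Alpha vs Lambda: Lambda, 14–3.
No project is winless: Delta beats Alpha; Gamma beats Delta; Zeta beats Delta; Kappa beats Delta; Alpha beats Gamma; Lambda beats Delta. There is no Condorcet loser.

none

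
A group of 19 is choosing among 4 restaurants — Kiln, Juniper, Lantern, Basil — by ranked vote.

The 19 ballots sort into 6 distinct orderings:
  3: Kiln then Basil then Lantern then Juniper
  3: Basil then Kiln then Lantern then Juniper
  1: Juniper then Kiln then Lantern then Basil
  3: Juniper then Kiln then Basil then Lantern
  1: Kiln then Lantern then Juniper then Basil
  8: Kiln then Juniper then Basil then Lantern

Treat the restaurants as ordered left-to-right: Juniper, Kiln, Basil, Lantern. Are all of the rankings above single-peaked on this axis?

no

Axis positions: Juniper=1, Kiln=2, Basil=3, Lantern=4.
Bloc 1 (peak Kiln at position 2): ranking walks positions 2-3-4-1, expanding outward from the peak — single-peaked.
Bloc 2 (peak Basil at position 3): ranking walks positions 3-2-4-1, expanding outward from the peak — single-peaked.
Bloc 3: ranking walks positions 1-2-4-3; Lantern is ranked above Basil even though Basil lies between Lantern and the peak Juniper on the axis — preferences dip and rise again. Not single-peaked.
Bloc 4 (peak Juniper at position 1): ranking walks positions 1-2-3-4, expanding outward from the peak — single-peaked.
Bloc 5: ranking walks positions 2-4-1-3; Lantern is ranked above Basil even though Basil lies between Lantern and the peak Kiln on the axis — preferences dip and rise again. Not single-peaked.
Bloc 6 (peak Kiln at position 2): ranking walks positions 2-1-3-4, expanding outward from the peak — single-peaked.
Bloc 3 violates single-peakedness, so the profile is not single-peaked on this axis.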